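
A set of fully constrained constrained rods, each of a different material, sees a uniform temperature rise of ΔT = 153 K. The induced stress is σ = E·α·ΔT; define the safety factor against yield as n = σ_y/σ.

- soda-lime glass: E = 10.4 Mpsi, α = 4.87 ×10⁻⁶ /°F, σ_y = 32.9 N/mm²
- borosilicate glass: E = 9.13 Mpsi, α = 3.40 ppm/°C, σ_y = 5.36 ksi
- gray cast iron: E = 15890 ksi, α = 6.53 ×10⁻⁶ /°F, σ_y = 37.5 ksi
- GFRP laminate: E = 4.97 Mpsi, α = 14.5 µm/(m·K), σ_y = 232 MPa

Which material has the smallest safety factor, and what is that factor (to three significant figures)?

soda-lime glass, n = 0.342

Per material, after unit conversion:
  soda-lime glass: E = 71.71, α = 8.77, σ_y = 32.90 → σ = 96.2 MPa, n = 0.342
  borosilicate glass: E = 62.95, α = 3.40, σ_y = 36.96 → σ = 32.7 MPa, n = 1.13
  gray cast iron: E = 109.6, α = 11.8, σ_y = 258.6 → σ = 197 MPa, n = 1.31
  GFRP laminate: E = 34.27, α = 14.5, σ_y = 232.0 → σ = 76.0 MPa, n = 3.05
Soda-lime glass has the lowest safety factor, n = 0.342.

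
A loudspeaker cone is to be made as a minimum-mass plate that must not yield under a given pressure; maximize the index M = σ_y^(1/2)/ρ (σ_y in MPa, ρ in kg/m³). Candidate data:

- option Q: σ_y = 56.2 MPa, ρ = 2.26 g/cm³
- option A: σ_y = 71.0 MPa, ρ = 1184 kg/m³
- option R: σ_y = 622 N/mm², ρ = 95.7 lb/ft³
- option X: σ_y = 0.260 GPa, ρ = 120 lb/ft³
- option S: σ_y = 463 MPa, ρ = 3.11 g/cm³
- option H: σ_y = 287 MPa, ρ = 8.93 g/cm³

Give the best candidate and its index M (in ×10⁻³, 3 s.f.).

option R, M = 16.3×10⁻³

In SI units:
  option Q: σ_y = 56.20 MPa, ρ = 2260 kg/m³
  option A: σ_y = 71.00 MPa, ρ = 1184 kg/m³
  option R: σ_y = 622.0 MPa, ρ = 1533 kg/m³
  option X: σ_y = 260.0 MPa, ρ = 1922 kg/m³
  option S: σ_y = 463.0 MPa, ρ = 3110 kg/m³
  option H: σ_y = 287.0 MPa, ρ = 8930 kg/m³
  option R: M = 16.3×10⁻³
  option X: M = 8.39×10⁻³
  option A: M = 7.12×10⁻³
  option S: M = 6.92×10⁻³
  option Q: M = 3.32×10⁻³
  option H: M = 1.90×10⁻³
The maximum is for option R.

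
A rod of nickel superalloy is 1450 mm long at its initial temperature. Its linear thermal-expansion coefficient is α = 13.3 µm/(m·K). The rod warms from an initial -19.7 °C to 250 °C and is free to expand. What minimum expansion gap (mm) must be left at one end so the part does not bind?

ΔT = 250 − (-19.7) = 269.7 K.
ΔL = α·L₀·ΔT = 13.3×10⁻⁶ × 1450 mm × 269.7 K = 5.20 mm.

5.20 mm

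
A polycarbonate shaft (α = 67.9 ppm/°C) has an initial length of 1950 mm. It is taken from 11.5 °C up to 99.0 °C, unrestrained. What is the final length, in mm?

ΔT = 99.0 − 11.5 = 87.50 K.
ΔL = α·L₀·ΔT = 67.9×10⁻⁶ × 1950 mm × 87.50 K = 11.6 mm.
L = L₀ + ΔL = 1950 + 11.6 = 1961.6 mm.

1961.6 mm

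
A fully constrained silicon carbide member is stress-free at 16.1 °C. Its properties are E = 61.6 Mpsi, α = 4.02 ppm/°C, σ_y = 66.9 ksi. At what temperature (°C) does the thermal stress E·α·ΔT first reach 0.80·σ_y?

E = 61.6 Mpsi = 424.7 GPa.
σ_y = 66.9 ksi = 461.3 MPa.
E·α·ΔT = 369.0 MPa ⇒ ΔT = 369.0 / (424.7×10³ × 4.02×10⁻⁶) = 216.1 K.
T = 16.1 + 216.1 = 232.2 °C.

232 °C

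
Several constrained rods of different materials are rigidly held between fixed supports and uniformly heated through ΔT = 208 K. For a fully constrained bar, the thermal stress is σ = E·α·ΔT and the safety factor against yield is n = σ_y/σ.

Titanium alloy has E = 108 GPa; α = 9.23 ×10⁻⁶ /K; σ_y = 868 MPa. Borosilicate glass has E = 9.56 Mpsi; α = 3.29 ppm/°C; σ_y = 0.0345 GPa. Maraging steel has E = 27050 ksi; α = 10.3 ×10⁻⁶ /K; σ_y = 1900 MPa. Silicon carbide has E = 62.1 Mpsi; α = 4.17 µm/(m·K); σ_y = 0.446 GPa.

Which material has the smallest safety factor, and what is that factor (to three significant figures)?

Converting E to GPa, α to ×10⁻⁶/K, σ_y to MPa, then σ and n for each:
  titanium alloy: E = 108.0, α = 9.23, σ_y = 868.0 → σ = 207 MPa, n = 4.19
  borosilicate glass: E = 65.91, α = 3.29, σ_y = 34.50 → σ = 45.1 MPa, n = 0.765
  maraging steel: E = 186.5, α = 10.3, σ_y = 1900 → σ = 400 MPa, n = 4.76
  silicon carbide: E = 428.2, α = 4.17, σ_y = 446.0 → σ = 371 MPa, n = 1.20
Smallest n: borosilicate glass with n = 0.765.

borosilicate glass, n = 0.765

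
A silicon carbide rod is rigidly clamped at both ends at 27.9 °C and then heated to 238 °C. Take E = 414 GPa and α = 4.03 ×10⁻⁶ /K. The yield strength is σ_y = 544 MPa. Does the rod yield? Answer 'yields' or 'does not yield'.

ΔT = 210.1 K. Constrained thermal stress σ = E·α·ΔT = 414.0×10³ MPa × 4.03×10⁻⁶ × 210.1 = 351 MPa (compressive).
Compare to σ_y = 544 MPa: σ < σ_y, so it does not yield.

does not yield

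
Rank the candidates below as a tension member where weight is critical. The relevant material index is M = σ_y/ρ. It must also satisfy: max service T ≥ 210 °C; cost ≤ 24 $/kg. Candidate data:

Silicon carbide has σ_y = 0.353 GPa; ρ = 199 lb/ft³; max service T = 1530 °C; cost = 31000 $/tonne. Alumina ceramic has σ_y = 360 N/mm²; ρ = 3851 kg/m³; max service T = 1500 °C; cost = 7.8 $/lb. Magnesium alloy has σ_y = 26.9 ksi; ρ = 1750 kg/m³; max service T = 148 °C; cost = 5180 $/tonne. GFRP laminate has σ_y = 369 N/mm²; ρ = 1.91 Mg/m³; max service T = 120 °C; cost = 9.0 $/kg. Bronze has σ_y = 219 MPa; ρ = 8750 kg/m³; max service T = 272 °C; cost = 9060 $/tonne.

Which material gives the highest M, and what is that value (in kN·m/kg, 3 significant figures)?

Screen on constraints: max service T ≥ 210 °C; cost ≤ 24 $/kg. Survivors: alumina ceramic, bronze.
Convert each candidate to consistent units, then evaluate M:
  alumina ceramic: σ_y = 360.0 MPa, ρ = 3851 kg/m³
  bronze: σ_y = 219.0 MPa, ρ = 8750 kg/m³
  alumina ceramic: M = 93.5 kN·m/kg
  bronze: M = 25.0 kN·m/kg
Alumina ceramic ranks first.

alumina ceramic, M = 93.5 kN·m/kg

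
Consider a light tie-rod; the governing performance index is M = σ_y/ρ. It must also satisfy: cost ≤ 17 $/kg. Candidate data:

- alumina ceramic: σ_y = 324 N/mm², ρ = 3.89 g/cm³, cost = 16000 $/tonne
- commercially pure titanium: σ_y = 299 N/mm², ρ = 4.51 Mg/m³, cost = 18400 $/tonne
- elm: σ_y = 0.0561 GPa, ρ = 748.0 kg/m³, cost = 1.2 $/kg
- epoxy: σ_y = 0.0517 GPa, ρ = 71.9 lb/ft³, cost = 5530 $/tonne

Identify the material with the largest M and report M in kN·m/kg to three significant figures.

alumina ceramic, M = 83.3 kN·m/kg

Screen on constraints: cost ≤ 17 $/kg. Survivors: alumina ceramic, elm, epoxy.
Putting every candidate on a common basis:
  alumina ceramic: σ_y = 324.0 MPa, ρ = 3890 kg/m³
  elm: σ_y = 56.10 MPa, ρ = 748.0 kg/m³
  epoxy: σ_y = 51.70 MPa, ρ = 1152 kg/m³
  alumina ceramic: M = 83.3 kN·m/kg
  elm: M = 75.0 kN·m/kg
  epoxy: M = 44.9 kN·m/kg
Alumina ceramic ranks first.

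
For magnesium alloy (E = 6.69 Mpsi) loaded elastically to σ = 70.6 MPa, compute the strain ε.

1.53×10⁻³

E = 6.69 Mpsi = 46.13 GPa = 46130 MPa.
ε = σ/E = 70.6 / 46130 = 1.53×10⁻³.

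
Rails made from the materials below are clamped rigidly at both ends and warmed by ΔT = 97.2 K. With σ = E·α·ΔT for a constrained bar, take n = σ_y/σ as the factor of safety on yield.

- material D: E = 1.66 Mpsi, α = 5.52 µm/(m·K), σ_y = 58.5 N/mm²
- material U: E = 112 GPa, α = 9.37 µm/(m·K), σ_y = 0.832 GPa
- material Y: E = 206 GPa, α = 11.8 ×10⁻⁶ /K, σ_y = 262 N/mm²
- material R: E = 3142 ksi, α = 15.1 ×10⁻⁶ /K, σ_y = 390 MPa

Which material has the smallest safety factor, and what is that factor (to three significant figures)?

With everything in SI (GPa, ×10⁻⁶/K, MPa):
  material D: E = 11.45, α = 5.52, σ_y = 58.50 → σ = 6.14 MPa, n = 9.53
  material U: E = 112.0, α = 9.37, σ_y = 832.0 → σ = 102 MPa, n = 8.16
  material Y: E = 206.0, α = 11.8, σ_y = 262.0 → σ = 236 MPa, n = 1.11
  material R: E = 21.66, α = 15.1, σ_y = 390.0 → σ = 31.8 MPa, n = 12.3
Smallest n: material Y with n = 1.11.

material Y, n = 1.11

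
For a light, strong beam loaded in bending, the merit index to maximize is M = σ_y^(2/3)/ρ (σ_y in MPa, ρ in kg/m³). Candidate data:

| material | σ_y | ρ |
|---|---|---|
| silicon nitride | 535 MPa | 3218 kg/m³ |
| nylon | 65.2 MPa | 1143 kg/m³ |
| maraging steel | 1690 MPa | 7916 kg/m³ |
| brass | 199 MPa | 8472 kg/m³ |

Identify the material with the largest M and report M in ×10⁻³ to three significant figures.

silicon nitride, M = 20.5×10⁻³

Evaluate M for each candidate:
  silicon nitride: M = 20.5×10⁻³
  maraging steel: M = 17.9×10⁻³
  nylon: M = 14.2×10⁻³
  brass: M = 4.02×10⁻³
Highest index: silicon nitride.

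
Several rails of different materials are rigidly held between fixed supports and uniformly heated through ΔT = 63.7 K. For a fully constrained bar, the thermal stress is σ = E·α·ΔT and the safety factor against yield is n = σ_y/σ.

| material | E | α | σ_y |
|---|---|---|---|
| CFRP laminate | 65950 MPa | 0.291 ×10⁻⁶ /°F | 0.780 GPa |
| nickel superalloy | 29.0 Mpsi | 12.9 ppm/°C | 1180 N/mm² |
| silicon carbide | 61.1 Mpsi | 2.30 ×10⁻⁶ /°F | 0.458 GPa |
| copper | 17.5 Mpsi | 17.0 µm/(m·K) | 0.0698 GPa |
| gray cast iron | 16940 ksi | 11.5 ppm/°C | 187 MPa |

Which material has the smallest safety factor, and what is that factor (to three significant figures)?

With everything in SI (GPa, ×10⁻⁶/K, MPa):
  CFRP laminate: E = 65.95, α = 0.524, σ_y = 780.0 → σ = 2.20 MPa, n = 354
  nickel superalloy: E = 199.9, α = 12.9, σ_y = 1180 → σ = 164 MPa, n = 7.18
  silicon carbide: E = 421.3, α = 4.14, σ_y = 458.0 → σ = 111 MPa, n = 4.12
  copper: E = 120.7, α = 17.0, σ_y = 69.80 → σ = 131 MPa, n = 0.534
  gray cast iron: E = 116.8, α = 11.5, σ_y = 187.0 → σ = 85.6 MPa, n = 2.19
The minimum is copper at n = 0.534.

copper, n = 0.534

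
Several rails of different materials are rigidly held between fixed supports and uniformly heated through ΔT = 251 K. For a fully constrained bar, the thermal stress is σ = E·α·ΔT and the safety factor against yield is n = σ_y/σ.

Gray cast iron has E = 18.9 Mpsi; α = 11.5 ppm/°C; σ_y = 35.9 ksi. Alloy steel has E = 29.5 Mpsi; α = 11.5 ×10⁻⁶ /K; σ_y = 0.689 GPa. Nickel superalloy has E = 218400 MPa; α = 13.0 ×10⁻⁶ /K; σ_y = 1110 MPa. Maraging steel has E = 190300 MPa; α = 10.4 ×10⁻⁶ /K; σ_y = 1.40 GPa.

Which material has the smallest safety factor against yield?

With everything in SI (GPa, ×10⁻⁶/K, MPa):
  gray cast iron: E = 130.3, α = 11.5, σ_y = 247.5 → σ = 376 MPa, n = 0.658
  alloy steel: E = 203.4, α = 11.5, σ_y = 689.0 → σ = 587 MPa, n = 1.17
  nickel superalloy: E = 218.4, α = 13.0, σ_y = 1110 → σ = 713 MPa, n = 1.56
  maraging steel: E = 190.3, α = 10.4, σ_y = 1400 → σ = 497 MPa, n = 2.82
Gray cast iron has the lowest safety factor, n = 0.658.

gray cast iron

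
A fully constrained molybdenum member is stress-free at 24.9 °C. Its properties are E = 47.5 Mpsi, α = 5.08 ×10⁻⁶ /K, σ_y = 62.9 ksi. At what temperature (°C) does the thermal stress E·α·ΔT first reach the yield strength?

E = 47.5 Mpsi = 327.5 GPa.
σ_y = 62.9 ksi = 433.7 MPa.
E·α·ΔT = 433.7 MPa ⇒ ΔT = 433.7 / (327.5×10³ × 5.08×10⁻⁶) = 260.7 K.
T = 24.9 + 260.7 = 285.6 °C.

286 °C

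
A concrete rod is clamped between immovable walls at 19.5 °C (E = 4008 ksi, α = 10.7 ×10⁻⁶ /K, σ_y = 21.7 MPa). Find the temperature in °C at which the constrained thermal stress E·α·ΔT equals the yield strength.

E = 4008 ksi = 27.63 GPa.
E·α·ΔT = 21.70 MPa ⇒ ΔT = 21.70 / (27.63×10³ × 10.7×10⁻⁶) = 73.39 K.
T = 19.5 + 73.39 = 92.89 °C.

92.9 °C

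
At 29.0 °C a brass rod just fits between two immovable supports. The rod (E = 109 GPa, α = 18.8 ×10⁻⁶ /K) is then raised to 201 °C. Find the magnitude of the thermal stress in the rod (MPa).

ΔT = 172.0 K. Constrained thermal stress σ = E·α·ΔT = 109.0×10³ MPa × 18.8×10⁻⁶ × 172.0 = 352 MPa (compressive).

352 MPa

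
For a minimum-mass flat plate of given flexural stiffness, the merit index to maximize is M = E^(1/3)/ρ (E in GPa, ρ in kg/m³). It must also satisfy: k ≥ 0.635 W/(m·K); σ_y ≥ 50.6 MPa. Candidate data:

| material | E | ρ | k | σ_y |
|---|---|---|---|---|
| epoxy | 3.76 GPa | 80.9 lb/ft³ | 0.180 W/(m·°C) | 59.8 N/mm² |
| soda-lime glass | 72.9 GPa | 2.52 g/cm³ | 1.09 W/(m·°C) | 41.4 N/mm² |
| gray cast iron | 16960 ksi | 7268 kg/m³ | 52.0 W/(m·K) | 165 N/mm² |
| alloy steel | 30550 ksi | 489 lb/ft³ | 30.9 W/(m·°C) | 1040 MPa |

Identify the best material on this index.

alloy steel

Screen on constraints: k ≥ 0.635 W/(m·K); σ_y ≥ 50.6 MPa. Survivors: gray cast iron, alloy steel.
Convert each candidate to consistent units, then evaluate M:
  gray cast iron: E = 116.9 GPa, ρ = 7268 kg/m³
  alloy steel: E = 210.6 GPa, ρ = 7833 kg/m³
  alloy steel: M = 0.760×10⁻³
  gray cast iron: M = 0.673×10⁻³
Highest index: alloy steel.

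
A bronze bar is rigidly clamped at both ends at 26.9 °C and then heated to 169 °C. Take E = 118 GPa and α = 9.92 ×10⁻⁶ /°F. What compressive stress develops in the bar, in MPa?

299 MPa

α = 9.92×10⁻⁶/°F × 9/5 = 17.9×10⁻⁶/K.
ΔT = 142.1 K. Constrained thermal stress σ = E·α·ΔT = 118.0×10³ MPa × 17.9×10⁻⁶ × 142.1 = 299 MPa (compressive).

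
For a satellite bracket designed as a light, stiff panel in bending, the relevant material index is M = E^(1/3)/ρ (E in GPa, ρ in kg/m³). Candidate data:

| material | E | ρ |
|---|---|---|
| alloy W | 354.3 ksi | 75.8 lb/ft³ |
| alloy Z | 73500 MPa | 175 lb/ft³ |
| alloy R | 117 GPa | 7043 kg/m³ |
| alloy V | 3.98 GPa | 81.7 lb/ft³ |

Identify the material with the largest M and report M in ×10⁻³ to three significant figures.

Convert each candidate to consistent units, then evaluate M:
  alloy W: E = 2.443 GPa, ρ = 1214 kg/m³
  alloy Z: E = 73.50 GPa, ρ = 2803 kg/m³
  alloy R: E = 117.0 GPa, ρ = 7043 kg/m³
  alloy V: E = 3.980 GPa, ρ = 1309 kg/m³
  alloy Z: M = 1.49×10⁻³
  alloy V: M = 1.21×10⁻³
  alloy W: M = 1.11×10⁻³
  alloy R: M = 0.694×10⁻³
Alloy Z has the largest M.

alloy Z, M = 1.49×10⁻³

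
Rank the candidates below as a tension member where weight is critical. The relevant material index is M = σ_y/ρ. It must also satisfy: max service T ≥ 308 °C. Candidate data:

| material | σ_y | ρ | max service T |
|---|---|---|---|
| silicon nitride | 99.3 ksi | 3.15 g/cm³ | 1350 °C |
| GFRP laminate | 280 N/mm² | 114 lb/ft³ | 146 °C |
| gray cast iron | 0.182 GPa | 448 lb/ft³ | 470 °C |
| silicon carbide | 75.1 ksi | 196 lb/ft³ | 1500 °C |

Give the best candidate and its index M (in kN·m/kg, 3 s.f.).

silicon nitride, M = 217 kN·m/kg

Screen on constraints: max service T ≥ 308 °C. Survivors: silicon nitride, gray cast iron, silicon carbide.
After converting to SI:
  silicon nitride: σ_y = 684.6 MPa, ρ = 3150 kg/m³
  gray cast iron: σ_y = 182.0 MPa, ρ = 7176 kg/m³
  silicon carbide: σ_y = 517.8 MPa, ρ = 3140 kg/m³
  silicon nitride: M = 217 kN·m/kg
  silicon carbide: M = 165 kN·m/kg
  gray cast iron: M = 25.4 kN·m/kg
Highest index: silicon nitride.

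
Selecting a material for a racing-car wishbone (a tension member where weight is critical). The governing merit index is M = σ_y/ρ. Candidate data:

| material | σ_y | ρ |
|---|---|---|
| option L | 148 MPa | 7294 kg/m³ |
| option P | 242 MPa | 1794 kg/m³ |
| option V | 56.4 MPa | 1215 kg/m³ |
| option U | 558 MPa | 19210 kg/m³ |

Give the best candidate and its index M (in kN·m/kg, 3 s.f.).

option P, M = 135 kN·m/kg

Per-candidate index values:
  option P: M = 135 kN·m/kg
  option V: M = 46.4 kN·m/kg
  option U: M = 29.0 kN·m/kg
  option L: M = 20.3 kN·m/kg
Option P ranks first.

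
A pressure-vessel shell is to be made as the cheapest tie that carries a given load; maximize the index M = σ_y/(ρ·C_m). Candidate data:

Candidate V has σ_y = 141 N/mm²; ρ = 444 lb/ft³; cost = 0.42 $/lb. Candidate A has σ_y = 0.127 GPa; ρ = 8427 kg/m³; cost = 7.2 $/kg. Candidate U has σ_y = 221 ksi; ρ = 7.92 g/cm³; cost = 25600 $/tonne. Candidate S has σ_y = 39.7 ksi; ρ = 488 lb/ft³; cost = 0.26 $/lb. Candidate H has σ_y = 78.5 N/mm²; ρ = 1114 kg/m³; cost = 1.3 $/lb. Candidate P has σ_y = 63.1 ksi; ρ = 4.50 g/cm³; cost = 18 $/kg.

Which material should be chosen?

Putting every candidate on a common basis:
  candidate V: σ_y = 141.0 MPa, ρ = 7112 kg/m³, cost = 0.9259 $/kg
  candidate A: σ_y = 127.0 MPa, ρ = 8427 kg/m³, cost = 7.200 $/kg
  candidate U: σ_y = 1524 MPa, ρ = 7920 kg/m³, cost = 25.60 $/kg
  candidate S: σ_y = 273.7 MPa, ρ = 7817 kg/m³, cost = 0.5732 $/kg
  candidate H: σ_y = 78.50 MPa, ρ = 1114 kg/m³, cost = 2.866 $/kg
  candidate P: σ_y = 435.1 MPa, ρ = 4500 kg/m³, cost = 18.00 $/kg
  candidate S: M = 61.1 kN·m per $
  candidate H: M = 24.6 kN·m per $
  candidate V: M = 21.4 kN·m per $
  candidate U: M = 7.52 kN·m per $
  candidate P: M = 5.37 kN·m per $
  candidate A: M = 2.09 kN·m per $
Highest index: candidate S.

candidate S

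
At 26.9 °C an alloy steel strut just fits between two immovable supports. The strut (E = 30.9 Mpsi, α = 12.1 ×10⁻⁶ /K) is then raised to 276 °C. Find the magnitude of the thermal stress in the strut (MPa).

642 MPa

E = 30.9 Mpsi = 213.0 GPa.
ΔT = 249.1 K. Constrained thermal stress σ = E·α·ΔT = 213.0×10³ MPa × 12.1×10⁻⁶ × 249.1 = 642 MPa (compressive).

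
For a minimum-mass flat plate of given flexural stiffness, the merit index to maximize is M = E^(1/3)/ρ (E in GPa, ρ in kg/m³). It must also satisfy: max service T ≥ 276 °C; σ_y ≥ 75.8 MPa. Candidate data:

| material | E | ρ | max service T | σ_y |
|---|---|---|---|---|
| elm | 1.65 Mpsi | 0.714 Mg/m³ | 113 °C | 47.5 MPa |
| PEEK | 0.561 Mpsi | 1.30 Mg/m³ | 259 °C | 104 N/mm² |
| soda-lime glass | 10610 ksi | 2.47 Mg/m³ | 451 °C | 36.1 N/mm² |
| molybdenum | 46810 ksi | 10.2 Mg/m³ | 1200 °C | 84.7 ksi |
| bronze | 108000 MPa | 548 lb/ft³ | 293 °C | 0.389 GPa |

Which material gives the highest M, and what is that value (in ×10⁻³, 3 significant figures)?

Screen on constraints: max service T ≥ 276 °C; σ_y ≥ 75.8 MPa. Survivors: molybdenum, bronze.
Putting every candidate on a common basis:
  molybdenum: E = 322.7 GPa, ρ = 10200 kg/m³
  bronze: E = 108.0 GPa, ρ = 8778 kg/m³
  molybdenum: M = 0.672×10⁻³
  bronze: M = 0.543×10⁻³
Highest index: molybdenum.

molybdenum, M = 0.672×10⁻³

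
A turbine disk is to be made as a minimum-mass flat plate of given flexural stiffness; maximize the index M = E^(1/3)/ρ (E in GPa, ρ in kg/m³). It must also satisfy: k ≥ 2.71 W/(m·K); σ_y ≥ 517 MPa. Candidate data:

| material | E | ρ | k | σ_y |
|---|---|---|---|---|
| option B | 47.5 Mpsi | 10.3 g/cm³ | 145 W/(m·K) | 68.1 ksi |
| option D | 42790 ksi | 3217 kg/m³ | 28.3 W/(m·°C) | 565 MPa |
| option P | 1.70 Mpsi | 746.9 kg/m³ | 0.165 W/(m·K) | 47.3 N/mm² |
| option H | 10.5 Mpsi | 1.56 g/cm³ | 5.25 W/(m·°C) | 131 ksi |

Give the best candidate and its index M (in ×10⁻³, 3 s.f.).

Screen on constraints: k ≥ 2.71 W/(m·K); σ_y ≥ 517 MPa. Survivors: option D, option H.
In SI units:
  option D: E = 295.0 GPa, ρ = 3217 kg/m³
  option H: E = 72.39 GPa, ρ = 1560 kg/m³
  option H: M = 2.67×10⁻³
  option D: M = 2.07×10⁻³
The maximum is for option H.

option H, M = 2.67×10⁻³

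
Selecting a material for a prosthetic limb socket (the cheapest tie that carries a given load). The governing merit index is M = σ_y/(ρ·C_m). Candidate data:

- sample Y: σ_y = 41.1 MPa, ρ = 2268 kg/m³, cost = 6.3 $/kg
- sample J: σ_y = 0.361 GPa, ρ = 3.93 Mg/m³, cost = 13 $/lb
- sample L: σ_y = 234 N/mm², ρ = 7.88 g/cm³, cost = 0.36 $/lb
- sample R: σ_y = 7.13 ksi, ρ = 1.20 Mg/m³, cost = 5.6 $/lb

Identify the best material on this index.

sample L

Normalizing units and computing the index:
  sample Y: σ_y = 41.10 MPa, ρ = 2268 kg/m³, cost = 6.300 $/kg
  sample J: σ_y = 361.0 MPa, ρ = 3930 kg/m³, cost = 28.66 $/kg
  sample L: σ_y = 234.0 MPa, ρ = 7880 kg/m³, cost = 0.7937 $/kg
  sample R: σ_y = 49.16 MPa, ρ = 1200 kg/m³, cost = 12.35 $/kg
  sample L: M = 37.4 kN·m per $
  sample R: M = 3.32 kN·m per $
  sample J: M = 3.21 kN·m per $
  sample Y: M = 2.88 kN·m per $
Sample L ranks first.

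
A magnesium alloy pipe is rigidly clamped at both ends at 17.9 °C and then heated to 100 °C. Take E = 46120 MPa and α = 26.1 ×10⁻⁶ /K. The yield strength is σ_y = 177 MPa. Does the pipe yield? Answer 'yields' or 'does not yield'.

does not yield

E = 46120 MPa = 46.12 GPa.
ΔT = 82.10 K. Constrained thermal stress σ = E·α·ΔT = 46.12×10³ MPa × 26.1×10⁻⁶ × 82.10 = 98.8 MPa (compressive).
Compare to σ_y = 177 MPa: σ < σ_y, so it does not yield.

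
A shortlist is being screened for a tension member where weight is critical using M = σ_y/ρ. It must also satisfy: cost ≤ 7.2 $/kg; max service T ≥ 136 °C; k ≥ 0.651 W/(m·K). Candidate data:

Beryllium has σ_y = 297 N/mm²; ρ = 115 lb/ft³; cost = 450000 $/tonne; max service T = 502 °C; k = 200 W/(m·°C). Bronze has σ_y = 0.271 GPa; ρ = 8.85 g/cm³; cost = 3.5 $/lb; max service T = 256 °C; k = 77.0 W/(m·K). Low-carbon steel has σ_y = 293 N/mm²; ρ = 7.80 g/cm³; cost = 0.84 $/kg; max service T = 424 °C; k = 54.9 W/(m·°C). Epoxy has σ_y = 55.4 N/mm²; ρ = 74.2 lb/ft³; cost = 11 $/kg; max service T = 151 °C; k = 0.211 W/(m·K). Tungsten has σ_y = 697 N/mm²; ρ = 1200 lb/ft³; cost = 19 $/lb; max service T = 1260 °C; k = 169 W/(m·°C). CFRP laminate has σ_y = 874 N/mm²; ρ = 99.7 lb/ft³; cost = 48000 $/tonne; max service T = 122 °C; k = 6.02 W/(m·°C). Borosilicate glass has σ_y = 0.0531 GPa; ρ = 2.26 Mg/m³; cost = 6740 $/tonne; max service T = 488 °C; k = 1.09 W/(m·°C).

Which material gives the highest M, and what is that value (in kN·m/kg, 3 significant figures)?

low-carbon steel, M = 37.6 kN·m/kg

Screen on constraints: cost ≤ 7.2 $/kg; max service T ≥ 136 °C; k ≥ 0.651 W/(m·K). Survivors: low-carbon steel, borosilicate glass.
Convert each candidate to consistent units, then evaluate M:
  low-carbon steel: σ_y = 293.0 MPa, ρ = 7800 kg/m³
  borosilicate glass: σ_y = 53.10 MPa, ρ = 2260 kg/m³
  low-carbon steel: M = 37.6 kN·m/kg
  borosilicate glass: M = 23.5 kN·m/kg
Highest index: low-carbon steel.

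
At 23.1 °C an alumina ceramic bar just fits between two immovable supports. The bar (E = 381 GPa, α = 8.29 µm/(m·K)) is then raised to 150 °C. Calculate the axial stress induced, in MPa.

401 MPa

ΔT = 126.9 K. Constrained thermal stress σ = E·α·ΔT = 381.0×10³ MPa × 8.29×10⁻⁶ × 126.9 = 401 MPa (compressive).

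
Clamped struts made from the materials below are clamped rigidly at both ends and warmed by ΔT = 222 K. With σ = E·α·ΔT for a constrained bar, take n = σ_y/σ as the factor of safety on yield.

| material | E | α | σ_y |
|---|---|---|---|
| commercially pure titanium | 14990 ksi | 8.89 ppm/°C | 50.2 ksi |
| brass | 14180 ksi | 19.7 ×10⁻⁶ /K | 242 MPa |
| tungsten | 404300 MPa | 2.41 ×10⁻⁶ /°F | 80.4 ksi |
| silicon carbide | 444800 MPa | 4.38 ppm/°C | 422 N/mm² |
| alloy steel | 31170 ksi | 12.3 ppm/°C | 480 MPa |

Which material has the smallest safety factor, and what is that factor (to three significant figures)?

brass, n = 0.566

With everything in SI (GPa, ×10⁻⁶/K, MPa):
  commercially pure titanium: E = 103.4, α = 8.89, σ_y = 346.1 → σ = 204 MPa, n = 1.70
  brass: E = 97.77, α = 19.7, σ_y = 242.0 → σ = 428 MPa, n = 0.566
  tungsten: E = 404.3, α = 4.34, σ_y = 554.3 → σ = 389 MPa, n = 1.42
  silicon carbide: E = 444.8, α = 4.38, σ_y = 422.0 → σ = 433 MPa, n = 0.976
  alloy steel: E = 214.9, α = 12.3, σ_y = 480.0 → σ = 587 MPa, n = 0.818
Brass has the lowest safety factor, n = 0.566.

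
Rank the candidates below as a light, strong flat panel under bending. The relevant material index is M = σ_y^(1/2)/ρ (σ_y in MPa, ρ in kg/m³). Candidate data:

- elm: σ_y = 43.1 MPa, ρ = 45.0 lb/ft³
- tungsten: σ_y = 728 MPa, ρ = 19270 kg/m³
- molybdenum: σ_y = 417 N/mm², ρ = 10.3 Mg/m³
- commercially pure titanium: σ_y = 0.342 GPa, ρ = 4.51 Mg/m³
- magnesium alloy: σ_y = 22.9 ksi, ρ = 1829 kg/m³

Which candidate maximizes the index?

elm

Convert each candidate to consistent units, then evaluate M:
  elm: σ_y = 43.10 MPa, ρ = 720.8 kg/m³
  tungsten: σ_y = 728.0 MPa, ρ = 19270 kg/m³
  molybdenum: σ_y = 417.0 MPa, ρ = 10300 kg/m³
  commercially pure titanium: σ_y = 342.0 MPa, ρ = 4510 kg/m³
  magnesium alloy: σ_y = 157.9 MPa, ρ = 1829 kg/m³
  elm: M = 9.11×10⁻³
  magnesium alloy: M = 6.87×10⁻³
  commercially pure titanium: M = 4.10×10⁻³
  molybdenum: M = 1.98×10⁻³
  tungsten: M = 1.40×10⁻³
Elm ranks first.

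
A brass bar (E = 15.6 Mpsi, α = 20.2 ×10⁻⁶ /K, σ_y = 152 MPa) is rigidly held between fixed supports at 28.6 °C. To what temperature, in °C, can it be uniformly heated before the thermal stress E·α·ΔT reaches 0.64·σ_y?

73.4 °C

E = 15.6 Mpsi = 107.6 GPa.
E·α·ΔT = 97.28 MPa ⇒ ΔT = 97.28 / (107.6×10³ × 20.2×10⁻⁶) = 44.77 K.
T = 28.6 + 44.77 = 73.37 °C.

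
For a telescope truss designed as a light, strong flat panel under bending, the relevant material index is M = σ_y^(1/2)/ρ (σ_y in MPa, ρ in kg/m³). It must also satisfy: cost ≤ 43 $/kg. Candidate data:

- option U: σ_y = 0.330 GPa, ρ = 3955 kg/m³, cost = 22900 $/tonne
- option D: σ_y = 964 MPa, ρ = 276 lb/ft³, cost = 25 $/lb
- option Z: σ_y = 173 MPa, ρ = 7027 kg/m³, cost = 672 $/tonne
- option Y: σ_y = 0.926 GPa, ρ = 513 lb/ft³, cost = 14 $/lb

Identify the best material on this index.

Screen on constraints: cost ≤ 43 $/kg. Survivors: option U, option Z, option Y.
In SI units:
  option U: σ_y = 330.0 MPa, ρ = 3955 kg/m³
  option Z: σ_y = 173.0 MPa, ρ = 7027 kg/m³
  option Y: σ_y = 926.0 MPa, ρ = 8217 kg/m³
  option U: M = 4.59×10⁻³
  option Y: M = 3.70×10⁻³
  option Z: M = 1.87×10⁻³
The maximum is for option U.

option U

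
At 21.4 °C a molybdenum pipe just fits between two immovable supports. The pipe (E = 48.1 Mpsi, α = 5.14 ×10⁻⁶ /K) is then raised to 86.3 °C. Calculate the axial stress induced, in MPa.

111 MPa

E = 48.1 Mpsi = 331.6 GPa.
ΔT = 64.90 K. Constrained thermal stress σ = E·α·ΔT = 331.6×10³ MPa × 5.14×10⁻⁶ × 64.90 = 111 MPa (compressive).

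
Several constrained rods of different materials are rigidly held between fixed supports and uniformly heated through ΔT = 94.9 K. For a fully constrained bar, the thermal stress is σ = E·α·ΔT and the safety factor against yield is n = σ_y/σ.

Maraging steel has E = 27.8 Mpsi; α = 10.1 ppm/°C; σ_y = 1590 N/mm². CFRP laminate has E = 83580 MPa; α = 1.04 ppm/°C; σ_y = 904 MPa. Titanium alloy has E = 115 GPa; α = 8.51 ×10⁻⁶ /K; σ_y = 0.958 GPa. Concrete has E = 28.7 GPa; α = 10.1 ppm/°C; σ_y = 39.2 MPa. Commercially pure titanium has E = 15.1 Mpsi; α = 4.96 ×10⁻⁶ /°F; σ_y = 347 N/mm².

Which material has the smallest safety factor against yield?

concrete

Converting E to GPa, α to ×10⁻⁶/K, σ_y to MPa, then σ and n for each:
  maraging steel: E = 191.7, α = 10.1, σ_y = 1590 → σ = 184 MPa, n = 8.65
  CFRP laminate: E = 83.58, α = 1.04, σ_y = 904.0 → σ = 8.25 MPa, n = 110
  titanium alloy: E = 115.0, α = 8.51, σ_y = 958.0 → σ = 92.9 MPa, n = 10.3
  concrete: E = 28.70, α = 10.1, σ_y = 39.20 → σ = 27.5 MPa, n = 1.43
  commercially pure titanium: E = 104.1, α = 8.93, σ_y = 347.0 → σ = 88.2 MPa, n = 3.93
Concrete has the lowest safety factor, n = 1.43.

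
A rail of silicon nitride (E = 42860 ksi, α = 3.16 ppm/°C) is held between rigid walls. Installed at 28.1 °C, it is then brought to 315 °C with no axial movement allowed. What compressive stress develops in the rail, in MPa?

E = 42860 ksi = 295.5 GPa.
ΔT = 286.9 K. Constrained thermal stress σ = E·α·ΔT = 295.5×10³ MPa × 3.16×10⁻⁶ × 286.9 = 268 MPa (compressive).

268 MPa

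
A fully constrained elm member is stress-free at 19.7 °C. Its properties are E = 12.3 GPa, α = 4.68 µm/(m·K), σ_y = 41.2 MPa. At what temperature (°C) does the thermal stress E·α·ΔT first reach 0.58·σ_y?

435 °C

E·α·ΔT = 23.90 MPa ⇒ ΔT = 23.90 / (12.30×10³ × 4.68×10⁻⁶) = 415.1 K.
T = 19.7 + 415.1 = 434.8 °C.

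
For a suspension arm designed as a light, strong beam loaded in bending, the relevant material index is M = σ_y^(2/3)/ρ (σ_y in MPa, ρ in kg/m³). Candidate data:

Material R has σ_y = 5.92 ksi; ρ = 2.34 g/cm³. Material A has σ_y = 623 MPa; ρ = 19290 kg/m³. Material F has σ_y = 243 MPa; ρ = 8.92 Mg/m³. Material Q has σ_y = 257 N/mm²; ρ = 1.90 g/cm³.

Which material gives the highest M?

material Q

Normalizing units and computing the index:
  material R: σ_y = 40.82 MPa, ρ = 2340 kg/m³
  material A: σ_y = 623.0 MPa, ρ = 19290 kg/m³
  material F: σ_y = 243.0 MPa, ρ = 8920 kg/m³
  material Q: σ_y = 257.0 MPa, ρ = 1900 kg/m³
  material Q: M = 21.3×10⁻³
  material R: M = 5.07×10⁻³
  material F: M = 4.37×10⁻³
  material A: M = 3.78×10⁻³
The maximum is for material Q.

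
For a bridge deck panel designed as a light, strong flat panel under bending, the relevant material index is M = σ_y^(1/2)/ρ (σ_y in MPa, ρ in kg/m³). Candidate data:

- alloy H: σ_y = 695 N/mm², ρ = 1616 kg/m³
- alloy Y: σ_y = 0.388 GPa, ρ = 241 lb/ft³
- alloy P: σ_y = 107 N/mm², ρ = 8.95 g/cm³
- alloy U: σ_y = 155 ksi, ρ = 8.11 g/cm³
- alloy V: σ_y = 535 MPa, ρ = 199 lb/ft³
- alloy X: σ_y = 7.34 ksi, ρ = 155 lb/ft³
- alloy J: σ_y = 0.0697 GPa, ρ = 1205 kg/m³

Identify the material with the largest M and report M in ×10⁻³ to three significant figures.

alloy H, M = 16.3×10⁻³

Putting every candidate on a common basis:
  alloy H: σ_y = 695.0 MPa, ρ = 1616 kg/m³
  alloy Y: σ_y = 388.0 MPa, ρ = 3860 kg/m³
  alloy P: σ_y = 107.0 MPa, ρ = 8950 kg/m³
  alloy U: σ_y = 1069 MPa, ρ = 8110 kg/m³
  alloy V: σ_y = 535.0 MPa, ρ = 3188 kg/m³
  alloy X: σ_y = 50.61 MPa, ρ = 2483 kg/m³
  alloy J: σ_y = 69.70 MPa, ρ = 1205 kg/m³
  alloy H: M = 16.3×10⁻³
  alloy V: M = 7.26×10⁻³
  alloy J: M = 6.93×10⁻³
  alloy Y: M = 5.10×10⁻³
  alloy U: M = 4.03×10⁻³
  alloy X: M = 2.87×10⁻³
  alloy P: M = 1.16×10⁻³
Alloy H ranks first.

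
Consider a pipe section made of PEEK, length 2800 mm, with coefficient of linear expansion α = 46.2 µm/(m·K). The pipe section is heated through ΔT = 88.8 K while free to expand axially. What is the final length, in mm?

ΔL = α·L₀·ΔT = 46.2×10⁻⁶ × 2800 mm × 88.80 K = 11.5 mm.
L = L₀ + ΔL = 2800 + 11.5 = 2811.5 mm.

2811.5 mm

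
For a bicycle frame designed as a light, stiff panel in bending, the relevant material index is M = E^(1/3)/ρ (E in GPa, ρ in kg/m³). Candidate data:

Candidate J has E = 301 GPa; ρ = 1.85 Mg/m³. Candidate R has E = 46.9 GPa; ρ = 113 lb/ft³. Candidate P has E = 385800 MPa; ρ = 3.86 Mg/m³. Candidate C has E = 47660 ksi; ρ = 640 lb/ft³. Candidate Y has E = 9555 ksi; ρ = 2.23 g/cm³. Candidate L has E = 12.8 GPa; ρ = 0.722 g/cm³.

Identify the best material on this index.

candidate J

In SI units:
  candidate J: E = 301.0 GPa, ρ = 1850 kg/m³
  candidate R: E = 46.90 GPa, ρ = 1810 kg/m³
  candidate P: E = 385.8 GPa, ρ = 3860 kg/m³
  candidate C: E = 328.6 GPa, ρ = 10250 kg/m³
  candidate Y: E = 65.88 GPa, ρ = 2230 kg/m³
  candidate L: E = 12.80 GPa, ρ = 722.0 kg/m³
  candidate J: M = 3.62×10⁻³
  candidate L: M = 3.24×10⁻³
  candidate R: M = 1.99×10⁻³
  candidate P: M = 1.89×10⁻³
  candidate Y: M = 1.81×10⁻³
  candidate C: M = 0.673×10⁻³
Candidate J ranks first.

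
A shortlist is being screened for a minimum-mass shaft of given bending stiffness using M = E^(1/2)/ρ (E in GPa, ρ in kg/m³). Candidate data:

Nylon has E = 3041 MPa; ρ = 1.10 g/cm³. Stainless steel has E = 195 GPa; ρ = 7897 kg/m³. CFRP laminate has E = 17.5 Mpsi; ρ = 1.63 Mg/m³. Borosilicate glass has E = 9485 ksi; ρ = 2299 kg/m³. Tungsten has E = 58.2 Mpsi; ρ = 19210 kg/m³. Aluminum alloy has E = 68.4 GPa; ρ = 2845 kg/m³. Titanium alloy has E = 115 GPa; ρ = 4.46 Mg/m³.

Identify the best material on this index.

CFRP laminate

After converting to SI:
  nylon: E = 3.041 GPa, ρ = 1100 kg/m³
  stainless steel: E = 195.0 GPa, ρ = 7897 kg/m³
  CFRP laminate: E = 120.7 GPa, ρ = 1630 kg/m³
  borosilicate glass: E = 65.40 GPa, ρ = 2299 kg/m³
  tungsten: E = 401.3 GPa, ρ = 19210 kg/m³
  aluminum alloy: E = 68.40 GPa, ρ = 2845 kg/m³
  titanium alloy: E = 115.0 GPa, ρ = 4460 kg/m³
  CFRP laminate: M = 6.74×10⁻³
  borosilicate glass: M = 3.52×10⁻³
  aluminum alloy: M = 2.91×10⁻³
  titanium alloy: M = 2.40×10⁻³
  stainless steel: M = 1.77×10⁻³
  nylon: M = 1.59×10⁻³
  tungsten: M = 1.04×10⁻³
The maximum is for CFRP laminate.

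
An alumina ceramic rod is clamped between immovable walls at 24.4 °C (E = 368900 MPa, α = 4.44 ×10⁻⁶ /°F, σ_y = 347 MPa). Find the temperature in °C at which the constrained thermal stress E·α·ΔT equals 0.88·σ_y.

128 °C

E = 368900 MPa = 368.9 GPa.
α = 4.44×10⁻⁶/°F × 9/5 = 7.99×10⁻⁶/K.
E·α·ΔT = 305.4 MPa ⇒ ΔT = 305.4 / (368.9×10³ × 7.99×10⁻⁶) = 103.6 K.
T = 24.4 + 103.6 = 128.0 °C.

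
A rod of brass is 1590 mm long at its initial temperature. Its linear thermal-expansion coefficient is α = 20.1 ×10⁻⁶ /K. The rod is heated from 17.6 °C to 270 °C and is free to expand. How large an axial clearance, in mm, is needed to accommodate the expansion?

8.07 mm

ΔT = 270 − 17.6 = 252.4 K.
ΔL = α·L₀·ΔT = 20.1×10⁻⁶ × 1590 mm × 252.4 K = 8.07 mm.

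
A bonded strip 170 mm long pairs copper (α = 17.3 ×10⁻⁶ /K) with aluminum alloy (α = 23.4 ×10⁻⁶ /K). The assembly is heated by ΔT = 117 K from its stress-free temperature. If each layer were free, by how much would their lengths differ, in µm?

121 µm

Δα = |17.3 − 23.4|×10⁻⁶/K = 6.10×10⁻⁶/K.
ΔL_mismatch = Δα·L·ΔT = 6.10×10⁻⁶ × 170.0 mm × 117.0 K = 121 µm.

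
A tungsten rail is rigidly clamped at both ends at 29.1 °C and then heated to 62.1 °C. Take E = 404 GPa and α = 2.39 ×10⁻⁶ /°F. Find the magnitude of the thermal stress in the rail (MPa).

α = 2.39×10⁻⁶/°F × 9/5 = 4.30×10⁻⁶/K.
ΔT = 33.00 K. Constrained thermal stress σ = E·α·ΔT = 404.0×10³ MPa × 4.30×10⁻⁶ × 33.00 = 57.4 MPa (compressive).

57.4 MPa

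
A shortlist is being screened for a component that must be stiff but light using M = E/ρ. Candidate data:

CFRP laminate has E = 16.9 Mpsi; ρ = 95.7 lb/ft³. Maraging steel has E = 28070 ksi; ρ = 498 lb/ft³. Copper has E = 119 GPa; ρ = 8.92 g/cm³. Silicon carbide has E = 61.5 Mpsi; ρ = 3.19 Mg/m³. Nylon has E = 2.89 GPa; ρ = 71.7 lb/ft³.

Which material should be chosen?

After converting to SI:
  CFRP laminate: E = 116.5 GPa, ρ = 1533 kg/m³
  maraging steel: E = 193.5 GPa, ρ = 7977 kg/m³
  copper: E = 119.0 GPa, ρ = 8920 kg/m³
  silicon carbide: E = 424.0 GPa, ρ = 3190 kg/m³
  nylon: E = 2.890 GPa, ρ = 1149 kg/m³
  silicon carbide: M = 133 MN·m/kg
  CFRP laminate: M = 76.0 MN·m/kg
  maraging steel: M = 24.3 MN·m/kg
  copper: M = 13.3 MN·m/kg
  nylon: M = 2.52 MN·m/kg
Silicon carbide ranks first.

silicon carbide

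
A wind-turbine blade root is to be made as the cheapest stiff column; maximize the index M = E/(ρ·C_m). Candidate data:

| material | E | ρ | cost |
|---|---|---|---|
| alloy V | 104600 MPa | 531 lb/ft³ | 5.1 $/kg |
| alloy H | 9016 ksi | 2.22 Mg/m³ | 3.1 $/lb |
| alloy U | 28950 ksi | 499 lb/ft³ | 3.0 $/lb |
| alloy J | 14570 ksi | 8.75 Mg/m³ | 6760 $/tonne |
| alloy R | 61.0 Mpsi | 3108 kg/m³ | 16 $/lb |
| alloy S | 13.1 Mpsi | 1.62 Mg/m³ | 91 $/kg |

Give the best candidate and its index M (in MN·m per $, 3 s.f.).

Normalizing units and computing the index:
  alloy V: E = 104.6 GPa, ρ = 8506 kg/m³, cost = 5.100 $/kg
  alloy H: E = 62.16 GPa, ρ = 2220 kg/m³, cost = 6.834 $/kg
  alloy U: E = 199.6 GPa, ρ = 7993 kg/m³, cost = 6.614 $/kg
  alloy J: E = 100.5 GPa, ρ = 8750 kg/m³, cost = 6.760 $/kg
  alloy R: E = 420.6 GPa, ρ = 3108 kg/m³, cost = 35.27 $/kg
  alloy S: E = 90.32 GPa, ρ = 1620 kg/m³, cost = 91.00 $/kg
  alloy H: M = 4.10 MN·m per $
  alloy R: M = 3.84 MN·m per $
  alloy U: M = 3.78 MN·m per $
  alloy V: M = 2.41 MN·m per $
  alloy J: M = 1.70 MN·m per $
  alloy S: M = 0.613 MN·m per $
Highest index: alloy H.

alloy H, M = 4.10 MN·m per $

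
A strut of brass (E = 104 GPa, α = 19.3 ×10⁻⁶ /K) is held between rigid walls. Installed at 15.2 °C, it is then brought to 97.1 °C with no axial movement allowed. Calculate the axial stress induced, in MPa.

164 MPa

ΔT = 81.90 K. Constrained thermal stress σ = E·α·ΔT = 104.0×10³ MPa × 19.3×10⁻⁶ × 81.90 = 164 MPa (compressive).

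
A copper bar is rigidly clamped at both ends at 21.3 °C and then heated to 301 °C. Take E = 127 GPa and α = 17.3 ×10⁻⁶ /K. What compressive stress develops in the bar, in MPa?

ΔT = 279.7 K. Constrained thermal stress σ = E·α·ΔT = 127.0×10³ MPa × 17.3×10⁻⁶ × 279.7 = 615 MPa (compressive).

615 MPa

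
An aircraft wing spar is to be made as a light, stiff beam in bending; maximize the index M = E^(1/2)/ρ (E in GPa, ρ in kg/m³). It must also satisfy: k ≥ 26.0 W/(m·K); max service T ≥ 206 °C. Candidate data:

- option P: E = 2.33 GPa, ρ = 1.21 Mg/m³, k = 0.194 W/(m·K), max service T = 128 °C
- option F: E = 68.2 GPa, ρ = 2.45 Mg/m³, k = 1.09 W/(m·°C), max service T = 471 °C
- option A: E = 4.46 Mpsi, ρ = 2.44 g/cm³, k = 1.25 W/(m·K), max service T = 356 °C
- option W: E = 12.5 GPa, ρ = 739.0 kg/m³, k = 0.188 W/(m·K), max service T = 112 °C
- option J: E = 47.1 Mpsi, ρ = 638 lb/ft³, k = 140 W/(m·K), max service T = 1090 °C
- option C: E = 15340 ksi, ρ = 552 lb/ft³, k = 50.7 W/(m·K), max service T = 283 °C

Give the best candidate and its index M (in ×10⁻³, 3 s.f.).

option J, M = 1.76×10⁻³

Screen on constraints: k ≥ 26.0 W/(m·K); max service T ≥ 206 °C. Survivors: option J, option C.
Putting every candidate on a common basis:
  option J: E = 324.7 GPa, ρ = 10220 kg/m³
  option C: E = 105.8 GPa, ρ = 8842 kg/m³
  option J: M = 1.76×10⁻³
  option C: M = 1.16×10⁻³
Highest index: option J.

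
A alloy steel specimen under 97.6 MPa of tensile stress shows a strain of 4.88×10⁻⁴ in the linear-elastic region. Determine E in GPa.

E = σ/ε = 97.6 MPa / 4.88×10⁻⁴ = 200000 MPa = 200 GPa.

200 GPa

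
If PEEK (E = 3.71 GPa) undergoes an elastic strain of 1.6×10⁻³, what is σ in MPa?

σ = E·ε = 3710 MPa × 1.6×10⁻³ = 5.94 MPa.

5.94 MPa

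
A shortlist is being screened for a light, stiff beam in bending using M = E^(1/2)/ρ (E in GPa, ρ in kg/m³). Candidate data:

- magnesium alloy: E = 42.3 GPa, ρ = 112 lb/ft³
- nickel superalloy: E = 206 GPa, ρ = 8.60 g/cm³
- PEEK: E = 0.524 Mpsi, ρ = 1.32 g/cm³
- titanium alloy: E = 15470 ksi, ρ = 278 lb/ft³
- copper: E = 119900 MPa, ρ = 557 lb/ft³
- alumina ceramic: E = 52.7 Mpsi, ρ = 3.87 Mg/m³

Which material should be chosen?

alumina ceramic

Convert each candidate to consistent units, then evaluate M:
  magnesium alloy: E = 42.30 GPa, ρ = 1794 kg/m³
  nickel superalloy: E = 206.0 GPa, ρ = 8600 kg/m³
  PEEK: E = 3.613 GPa, ρ = 1320 kg/m³
  titanium alloy: E = 106.7 GPa, ρ = 4453 kg/m³
  copper: E = 119.9 GPa, ρ = 8922 kg/m³
  alumina ceramic: E = 363.4 GPa, ρ = 3870 kg/m³
  alumina ceramic: M = 4.93×10⁻³
  magnesium alloy: M = 3.63×10⁻³
  titanium alloy: M = 2.32×10⁻³
  nickel superalloy: M = 1.67×10⁻³
  PEEK: M = 1.44×10⁻³
  copper: M = 1.23×10⁻³
Highest index: alumina ceramic.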